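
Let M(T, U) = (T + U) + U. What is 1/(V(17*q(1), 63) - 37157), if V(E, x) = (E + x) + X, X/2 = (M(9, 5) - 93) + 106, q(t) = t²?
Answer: -1/37013 ≈ -2.7018e-5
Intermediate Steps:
M(T, U) = T + 2*U
X = 64 (X = 2*(((9 + 2*5) - 93) + 106) = 2*(((9 + 10) - 93) + 106) = 2*((19 - 93) + 106) = 2*(-74 + 106) = 2*32 = 64)
V(E, x) = 64 + E + x (V(E, x) = (E + x) + 64 = 64 + E + x)
1/(V(17*q(1), 63) - 37157) = 1/((64 + 17*1² + 63) - 37157) = 1/((64 + 17*1 + 63) - 37157) = 1/((64 + 17 + 63) - 37157) = 1/(144 - 37157) = 1/(-37013) = -1/37013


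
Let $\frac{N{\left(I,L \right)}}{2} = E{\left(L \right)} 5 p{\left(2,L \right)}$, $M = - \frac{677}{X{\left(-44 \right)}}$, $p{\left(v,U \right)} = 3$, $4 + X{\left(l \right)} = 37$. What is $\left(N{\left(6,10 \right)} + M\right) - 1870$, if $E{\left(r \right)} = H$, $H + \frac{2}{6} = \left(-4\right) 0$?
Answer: $- \frac{62717}{33} \approx -1900.5$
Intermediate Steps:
$H = - \frac{1}{3}$ ($H = - \frac{1}{3} - 0 = - \frac{1}{3} + 0 = - \frac{1}{3} \approx -0.33333$)
$X{\left(l \right)} = 33$ ($X{\left(l \right)} = -4 + 37 = 33$)
$E{\left(r \right)} = - \frac{1}{3}$
$M = - \frac{677}{33} \approx -20.515$
$N{\left(I,L \right)} = -10$ ($N{\left(I,L \right)} = 2 \left(- \frac{1}{3}\right) 5 \cdot 3 = 2 \left(\left(- \frac{5}{3}\right) 3\right) = 2 \left(-5\right) = -10$)
$\left(N{\left(6,10 \right)} + M\right) - 1870 = \left(-10 - \frac{677}{33}\right) - 1870 = - \frac{1007}{33} - 1870 = - \frac{62717}{33}$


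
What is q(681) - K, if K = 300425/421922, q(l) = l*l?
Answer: 195670668217/421922 ≈ 4.6376e+5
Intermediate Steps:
q(l) = l²
K = 300425/421922 (K = 300425*(1/421922) = 300425/421922 ≈ 0.71204)
q(681) - K = 681² - 1*300425/421922 = 463761 - 300425/421922 = 195670668217/421922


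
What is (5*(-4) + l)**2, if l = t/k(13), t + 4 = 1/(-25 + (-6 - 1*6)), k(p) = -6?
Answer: 18412681/49284 ≈ 373.60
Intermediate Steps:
t = -149/37 (t = -4 + 1/(-25 + (-6 - 1*6)) = -4 + 1/(-25 + (-6 - 6)) = -4 + 1/(-25 - 12) = -4 + 1/(-37) = -4 - 1/37 = -149/37 ≈ -4.0270)
l = 149/222 (l = -149/37/(-6) = -149/37*(-1/6) = 149/222 ≈ 0.67117)
(5*(-4) + l)**2 = (5*(-4) + 149/222)**2 = (-20 + 149/222)**2 = (-4291/222)**2 = 18412681/49284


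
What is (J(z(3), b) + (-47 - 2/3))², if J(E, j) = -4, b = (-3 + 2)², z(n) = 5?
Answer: 24025/9 ≈ 2669.4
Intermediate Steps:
b = 1 (b = (-1)² = 1)
(J(z(3), b) + (-47 - 2/3))² = (-4 + (-47 - 2/3))² = (-4 + (-47 - 1*⅔))² = (-4 + (-47 - ⅔))² = (-4 - 143/3)² = (-155/3)² = 24025/9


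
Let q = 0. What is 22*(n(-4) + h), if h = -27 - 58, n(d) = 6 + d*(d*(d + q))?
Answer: -3146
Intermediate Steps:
n(d) = 6 + d³ (n(d) = 6 + d*(d*(d + 0)) = 6 + d*(d*d) = 6 + d*d² = 6 + d³)
h = -85
22*(n(-4) + h) = 22*((6 + (-4)³) - 85) = 22*((6 - 64) - 85) = 22*(-58 - 85) = 22*(-143) = -3146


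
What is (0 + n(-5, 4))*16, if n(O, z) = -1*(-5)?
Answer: 80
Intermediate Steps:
n(O, z) = 5
(0 + n(-5, 4))*16 = (0 + 5)*16 = 5*16 = 80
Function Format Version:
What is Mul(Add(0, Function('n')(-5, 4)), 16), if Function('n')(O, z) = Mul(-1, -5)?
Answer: 80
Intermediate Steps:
Function('n')(O, z) = 5
Mul(Add(0, Function('n')(-5, 4)), 16) = Mul(Add(0, 5), 16) = Mul(5, 16) = 80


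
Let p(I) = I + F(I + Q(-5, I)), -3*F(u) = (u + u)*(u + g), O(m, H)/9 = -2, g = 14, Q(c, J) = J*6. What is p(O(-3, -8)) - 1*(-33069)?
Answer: 23643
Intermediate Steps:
Q(c, J) = 6*J
O(m, H) = -18 (O(m, H) = 9*(-2) = -18)
F(u) = -2*u*(14 + u)/3 (F(u) = -(u + u)*(u + 14)/3 = -2*u*(14 + u)/3)
p(I) = I - 14*I*(14 + 7*I)/3 (p(I) = I - 2*(I + 6*I)*(14 + (I + 6*I))/3 = I - 2*7*I*(14 + 7*I)/3 = I - 14*I*(14 + 7*I)/3)
p(O(-3, -8)) - 1*(-33069) = (1/3)*(-18)*(-193 - 98*(-18)) - 1*(-33069) = (1/3)*(-18)*(-193 + 1764) + 33069 = (1/3)*(-18)*1571 + 33069 = -9426 + 33069 = 23643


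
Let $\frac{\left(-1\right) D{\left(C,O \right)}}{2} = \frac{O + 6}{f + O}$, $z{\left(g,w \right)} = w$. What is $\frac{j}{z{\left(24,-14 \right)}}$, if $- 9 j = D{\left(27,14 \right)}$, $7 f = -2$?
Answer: $- \frac{5}{216} \approx -0.023148$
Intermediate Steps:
$f = - \frac{2}{7}$ ($f = \frac{1}{7} \left(-2\right) = - \frac{2}{7} \approx -0.28571$)
$D{\left(C,O \right)} = - \frac{2 \left(6 + O\right)}{- \frac{2}{7} + O}$ ($D{\left(C,O \right)} = - 2 \frac{O + 6}{- \frac{2}{7} + O} = - 2 \frac{6 + O}{- \frac{2}{7} + O} = - \frac{2 \left(6 + O\right)}{- \frac{2}{7} + O}$)
$j = \frac{35}{108}$ ($j = - \frac{14 \frac{1}{-2 + 7 \cdot 14} \left(-6 - 14\right)}{9} = - \frac{14 \frac{1}{-2 + 98} \left(-6 - 14\right)}{9} = - \frac{14 \cdot \frac{1}{96} \left(-20\right)}{9} = \left(- \frac{1}{9}\right) \left(- \frac{35}{12}\right) = \frac{35}{108} \approx 0.32407$)
$\frac{j}{z{\left(24,-14 \right)}} = \frac{35}{108 \left(-14\right)} = \frac{35}{108} \left(- \frac{1}{14}\right) = - \frac{5}{216}$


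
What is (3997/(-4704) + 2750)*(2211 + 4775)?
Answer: 921867071/48 ≈ 1.9206e+7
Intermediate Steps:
(3997/(-4704) + 2750)*(2211 + 4775) = (3997*(-1/4704) + 2750)*6986 = (-571/672 + 2750)*6986 = (1847429/672)*6986 = 921867071/48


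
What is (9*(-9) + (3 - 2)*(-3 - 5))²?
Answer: 7921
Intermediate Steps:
(9*(-9) + (3 - 2)*(-3 - 5))² = (-81 + 1*(-8))² = (-81 - 8)² = (-89)² = 7921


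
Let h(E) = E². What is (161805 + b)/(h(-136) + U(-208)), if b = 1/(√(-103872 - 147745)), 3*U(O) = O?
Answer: 97083/11056 - 3*I*√697/732073040 ≈ 8.781 - 1.0819e-7*I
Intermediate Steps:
U(O) = O/3
b = -I*√697/13243 (b = 1/(√(-251617)) = 1/(19*I*√697) = -I*√697/13243 ≈ -0.0019936*I)
(161805 + b)/(h(-136) + U(-208)) = (161805 - I*√697/13243)/((-136)² + (⅓)*(-208)) = (161805 - I*√697/13243)/(18496 - 208/3) = (161805 - I*√697/13243)/(55280/3) = (161805 - I*√697/13243)*(3/55280) = 97083/11056 - 3*I*√697/732073040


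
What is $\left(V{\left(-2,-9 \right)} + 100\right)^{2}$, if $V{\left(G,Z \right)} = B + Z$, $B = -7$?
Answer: $7056$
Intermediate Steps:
$V{\left(G,Z \right)} = -7 + Z$
$\left(V{\left(-2,-9 \right)} + 100\right)^{2} = \left(\left(-7 - 9\right) + 100\right)^{2} = \left(-16 + 100\right)^{2} = 84^{2} = 7056$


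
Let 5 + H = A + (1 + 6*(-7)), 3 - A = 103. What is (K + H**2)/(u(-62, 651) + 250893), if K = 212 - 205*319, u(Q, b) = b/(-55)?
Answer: -2412685/13798464 ≈ -0.17485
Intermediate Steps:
A = -100 (A = 3 - 1*103 = 3 - 103 = -100)
u(Q, b) = -b/55 (u(Q, b) = b*(-1/55) = -b/55)
H = -146 (H = -5 + (-100 + (1 + 6*(-7))) = -5 + (-100 + (1 - 42)) = -5 + (-100 - 41) = -5 - 141 = -146)
K = -65183 (K = 212 - 65395 = -65183)
(K + H**2)/(u(-62, 651) + 250893) = (-65183 + (-146)**2)/(-1/55*651 + 250893) = (-65183 + 21316)/(-651/55 + 250893) = -43867/13798464/55 = -43867*55/13798464 = -2412685/13798464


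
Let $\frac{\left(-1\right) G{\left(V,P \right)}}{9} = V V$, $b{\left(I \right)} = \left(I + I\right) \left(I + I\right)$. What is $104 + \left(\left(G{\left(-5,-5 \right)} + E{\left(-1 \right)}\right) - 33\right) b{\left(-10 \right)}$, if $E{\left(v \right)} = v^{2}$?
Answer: $-102696$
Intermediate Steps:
$b{\left(I \right)} = 4 I^{2}$ ($b{\left(I \right)} = 2 I 2 I = 4 I^{2}$)
$G{\left(V,P \right)} = - 9 V^{2}$ ($G{\left(V,P \right)} = - 9 V V = - 9 V^{2}$)
$104 + \left(\left(G{\left(-5,-5 \right)} + E{\left(-1 \right)}\right) - 33\right) b{\left(-10 \right)} = 104 + \left(\left(- 9 \left(-5\right)^{2} + \left(-1\right)^{2}\right) - 33\right) 4 \left(-10\right)^{2} = 104 + \left(\left(\left(-9\right) 25 + 1\right) - 33\right) 4 \cdot 100 = 104 + \left(\left(-225 + 1\right) - 33\right) 400 = 104 + \left(-224 - 33\right) 400 = 104 - 102800 = -102696$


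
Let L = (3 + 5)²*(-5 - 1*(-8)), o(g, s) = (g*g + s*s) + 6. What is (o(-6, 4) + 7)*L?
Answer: 12480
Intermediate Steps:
o(g, s) = 6 + g² + s² (o(g, s) = (g² + s²) + 6 = 6 + g² + s²)
L = 192 (L = 8²*(-5 + 8) = 64*3 = 192)
(o(-6, 4) + 7)*L = ((6 + (-6)² + 4²) + 7)*192 = ((6 + 36 + 16) + 7)*192 = (58 + 7)*192 = 65*192 = 12480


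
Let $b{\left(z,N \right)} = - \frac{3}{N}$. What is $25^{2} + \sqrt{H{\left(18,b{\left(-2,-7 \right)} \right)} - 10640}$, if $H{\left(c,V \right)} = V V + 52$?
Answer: $625 + \frac{i \sqrt{518803}}{7} \approx 625.0 + 102.9 i$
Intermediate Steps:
$H{\left(c,V \right)} = 52 + V^{2}$ ($H{\left(c,V \right)} = V^{2} + 52 = 52 + V^{2}$)
$25^{2} + \sqrt{H{\left(18,b{\left(-2,-7 \right)} \right)} - 10640} = 25^{2} + \sqrt{\left(52 + \left(- \frac{3}{-7}\right)^{2}\right) - 10640} = 625 + \sqrt{\left(52 + \left(\left(-3\right) \left(- \frac{1}{7}\right)\right)^{2}\right) - 10640} = 625 + \sqrt{\left(52 + \left(\frac{3}{7}\right)^{2}\right) - 10640} = 625 + \sqrt{\left(52 + \frac{9}{49}\right) - 10640} = 625 + \sqrt{\frac{2557}{49} - 10640} = 625 + \sqrt{- \frac{518803}{49}} = 625 + \frac{i \sqrt{518803}}{7}$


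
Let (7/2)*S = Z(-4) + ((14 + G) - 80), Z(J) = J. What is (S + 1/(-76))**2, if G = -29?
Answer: 226653025/283024 ≈ 800.83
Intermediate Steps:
S = -198/7 (S = 2*(-4 + ((14 - 29) - 80))/7 = 2*(-4 + (-15 - 80))/7 = 2*(-4 - 95)/7 = (2/7)*(-99) = -198/7 ≈ -28.286)
(S + 1/(-76))**2 = (-198/7 + 1/(-76))**2 = (-198/7 - 1/76)**2 = (-15055/532)**2 = 226653025/283024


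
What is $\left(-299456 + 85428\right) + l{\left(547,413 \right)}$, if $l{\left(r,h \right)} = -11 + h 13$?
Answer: $-208670$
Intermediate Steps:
$l{\left(r,h \right)} = -11 + 13 h$
$\left(-299456 + 85428\right) + l{\left(547,413 \right)} = \left(-299456 + 85428\right) + \left(-11 + 13 \cdot 413\right) = -214028 + \left(-11 + 5369\right) = -214028 + 5358 = -208670$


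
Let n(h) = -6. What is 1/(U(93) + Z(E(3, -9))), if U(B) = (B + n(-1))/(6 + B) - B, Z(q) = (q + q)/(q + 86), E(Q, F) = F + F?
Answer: -561/51977 ≈ -0.010793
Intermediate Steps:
E(Q, F) = 2*F
Z(q) = 2*q/(86 + q) (Z(q) = (2*q)/(86 + q) = 2*q/(86 + q))
U(B) = -B + (-6 + B)/(6 + B) (U(B) = (B - 6)/(6 + B) - B = (-6 + B)/(6 + B) - B = -B + (-6 + B)/(6 + B))
1/(U(93) + Z(E(3, -9))) = 1/((-6 - 1*93**2 - 5*93)/(6 + 93) + 2*(2*(-9))/(86 + 2*(-9))) = 1/((-6 - 1*8649 - 465)/99 + 2*(-18)/(86 - 18)) = 1/((-6 - 8649 - 465)/99 + 2*(-18)/68) = 1/((1/99)*(-9120) + 2*(-18)*(1/68)) = 1/(-3040/33 - 9/17) = 1/(-51977/561) = -561/51977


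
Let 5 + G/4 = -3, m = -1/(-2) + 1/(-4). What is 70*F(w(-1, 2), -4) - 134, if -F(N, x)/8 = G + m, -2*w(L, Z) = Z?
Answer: 17646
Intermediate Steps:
m = 1/4 (m = -1*(-1/2) + 1*(-1/4) = 1/2 - 1/4 = 1/4 ≈ 0.25000)
G = -32 (G = -20 + 4*(-3) = -20 - 12 = -32)
w(L, Z) = -Z/2
F(N, x) = 254 (F(N, x) = -8*(-32 + 1/4) = -8*(-127/4) = 254)
70*F(w(-1, 2), -4) - 134 = 70*254 - 134 = 17780 - 134 = 17646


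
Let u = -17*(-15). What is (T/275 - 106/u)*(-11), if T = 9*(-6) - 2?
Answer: 8686/1275 ≈ 6.8125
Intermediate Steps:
u = 255
T = -56 (T = -54 - 2 = -56)
(T/275 - 106/u)*(-11) = (-56/275 - 106/255)*(-11) = -8686/14025*(-11) = 8686/1275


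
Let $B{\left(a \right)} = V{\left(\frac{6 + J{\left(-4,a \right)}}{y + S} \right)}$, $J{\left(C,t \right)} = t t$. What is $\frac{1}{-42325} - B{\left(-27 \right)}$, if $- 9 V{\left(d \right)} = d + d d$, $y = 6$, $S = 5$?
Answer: $\frac{7735739887}{15363975} \approx 503.5$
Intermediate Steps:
$J{\left(C,t \right)} = t^{2}$
$V{\left(d \right)} = - \frac{d}{9} - \frac{d^{2}}{9}$ ($V{\left(d \right)} = - \frac{d + d d}{9} = - \frac{d + d^{2}}{9} = - \frac{d}{9} - \frac{d^{2}}{9}$)
$B{\left(a \right)} = - \frac{\left(\frac{6}{11} + \frac{a^{2}}{11}\right) \left(\frac{17}{11} + \frac{a^{2}}{11}\right)}{9}$ ($B{\left(a \right)} = - \frac{\frac{6 + a^{2}}{6 + 5} \left(1 + \frac{6 + a^{2}}{6 + 5}\right)}{9} = - \frac{\frac{6 + a^{2}}{11} \left(1 + \frac{6 + a^{2}}{11}\right)}{9} = - \frac{\left(6 + a^{2}\right) \frac{1}{11} \left(1 + \left(6 + a^{2}\right) \frac{1}{11}\right)}{9} = - \frac{\left(\frac{6}{11} + \frac{a^{2}}{11}\right) \left(1 + \left(\frac{6}{11} + \frac{a^{2}}{11}\right)\right)}{9} = - \frac{\left(\frac{6}{11} + \frac{a^{2}}{11}\right) \left(\frac{17}{11} + \frac{a^{2}}{11}\right)}{9}$)
$\frac{1}{-42325} - B{\left(-27 \right)} = \frac{1}{-42325} - - \frac{\left(6 + \left(-27\right)^{2}\right) \left(17 + \left(-27\right)^{2}\right)}{1089} = - \frac{1}{42325} - - \frac{\left(6 + 729\right) \left(17 + 729\right)}{1089} = - \frac{1}{42325} - \left(- \frac{1}{1089}\right) 735 \cdot 746 = - \frac{1}{42325} - - \frac{182770}{363} = - \frac{1}{42325} + \frac{182770}{363} = \frac{7735739887}{15363975}$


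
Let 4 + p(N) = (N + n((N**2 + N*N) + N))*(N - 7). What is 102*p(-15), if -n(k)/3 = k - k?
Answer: 33252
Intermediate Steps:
n(k) = 0 (n(k) = -3*(k - k) = -3*0 = 0)
p(N) = -4 + N*(-7 + N) (p(N) = -4 + (N + 0)*(N - 7) = -4 + N*(-7 + N))
102*p(-15) = 102*(-4 + (-15)**2 - 7*(-15)) = 102*(-4 + 225 + 105) = 102*326 = 33252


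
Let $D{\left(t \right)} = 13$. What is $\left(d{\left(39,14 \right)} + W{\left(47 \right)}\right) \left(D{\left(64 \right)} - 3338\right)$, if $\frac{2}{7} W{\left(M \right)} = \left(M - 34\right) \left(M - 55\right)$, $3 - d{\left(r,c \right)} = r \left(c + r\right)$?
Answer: $8073100$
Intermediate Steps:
$d{\left(r,c \right)} = 3 - r \left(c + r\right)$
$W{\left(M \right)} = \frac{7 \left(-55 + M\right) \left(-34 + M\right)}{2}$ ($W{\left(M \right)} = \frac{7 \left(M - 34\right) \left(M - 55\right)}{2} = \frac{7 \left(-34 + M\right) \left(-55 + M\right)}{2} = \frac{7 \left(-55 + M\right) \left(-34 + M\right)}{2}$)
$\left(d{\left(39,14 \right)} + W{\left(47 \right)}\right) \left(D{\left(64 \right)} - 3338\right) = \left(\left(3 - 39^{2} - 14 \cdot 39\right) + \left(6545 - \frac{29281}{2} + \frac{7 \cdot 47^{2}}{2}\right)\right) \left(13 - 3338\right) = \left(\left(3 - 1521 - 546\right) + \left(6545 - \frac{29281}{2} + \frac{7}{2} \cdot 2209\right)\right) \left(-3325\right) = \left(\left(3 - 1521 - 546\right) + \left(6545 - \frac{29281}{2} + \frac{15463}{2}\right)\right) \left(-3325\right) = \left(-2064 - 364\right) \left(-3325\right) = \left(-2428\right) \left(-3325\right) = 8073100$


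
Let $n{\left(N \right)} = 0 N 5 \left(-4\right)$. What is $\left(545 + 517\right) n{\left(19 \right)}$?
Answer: $0$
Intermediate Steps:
$n{\left(N \right)} = 0$ ($n{\left(N \right)} = 0 \cdot 5 \left(-4\right) = 0 \left(-4\right) = 0$)
$\left(545 + 517\right) n{\left(19 \right)} = \left(545 + 517\right) 0 = 1062 \cdot 0 = 0$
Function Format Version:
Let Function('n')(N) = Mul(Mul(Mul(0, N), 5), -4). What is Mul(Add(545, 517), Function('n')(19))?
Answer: 0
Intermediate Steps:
Function('n')(N) = 0 (Function('n')(N) = Mul(Mul(0, 5), -4) = Mul(0, -4) = 0)
Mul(Add(545, 517), Function('n')(19)) = Mul(Add(545, 517), 0) = Mul(1062, 0) = 0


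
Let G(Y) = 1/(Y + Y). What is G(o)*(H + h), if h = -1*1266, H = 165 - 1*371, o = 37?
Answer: -736/37 ≈ -19.892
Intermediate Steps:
G(Y) = 1/(2*Y)
H = -206 (H = 165 - 371 = -206)
h = -1266
G(o)*(H + h) = ((½)/37)*(-206 - 1266) = ((½)*(1/37))*(-1472) = (1/74)*(-1472) = -736/37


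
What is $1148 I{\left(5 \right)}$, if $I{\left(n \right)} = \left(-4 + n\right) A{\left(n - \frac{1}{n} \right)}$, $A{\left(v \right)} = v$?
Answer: $\frac{27552}{5} \approx 5510.4$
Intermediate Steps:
$I{\left(n \right)} = \left(-4 + n\right) \left(n - \frac{1}{n}\right)$
$1148 I{\left(5 \right)} = 1148 \frac{\left(-1 + 5^{2}\right) \left(-4 + 5\right)}{5} = 1148 \cdot \frac{1}{5} \left(-1 + 25\right) 1 = 1148 \cdot \frac{1}{5} \cdot 24 \cdot 1 = 1148 \cdot \frac{24}{5} = \frac{27552}{5}$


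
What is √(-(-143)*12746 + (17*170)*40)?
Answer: √1938278 ≈ 1392.2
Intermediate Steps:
√(-(-143)*12746 + (17*170)*40) = √(-143*(-12746) + 2890*40) = √(1822678 + 115600) = √1938278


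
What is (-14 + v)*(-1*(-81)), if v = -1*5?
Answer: -1539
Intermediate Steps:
v = -5
(-14 + v)*(-1*(-81)) = (-14 - 5)*(-1*(-81)) = -19*81 = -1539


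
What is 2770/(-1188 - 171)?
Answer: -2770/1359 ≈ -2.0383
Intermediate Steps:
2770/(-1188 - 171) = 2770/(-1359) = -1/1359*2770 = -2770/1359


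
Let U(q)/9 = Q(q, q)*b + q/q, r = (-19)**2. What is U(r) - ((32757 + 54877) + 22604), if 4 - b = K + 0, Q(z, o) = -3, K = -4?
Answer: -110445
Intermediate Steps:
b = 8 (b = 4 - (-4 + 0) = 4 - 1*(-4) = 4 + 4 = 8)
r = 361
U(q) = -207 (U(q) = 9*(-3*8 + q/q) = 9*(-24 + 1) = 9*(-23) = -207)
U(r) - ((32757 + 54877) + 22604) = -207 - ((32757 + 54877) + 22604) = -207 - (87634 + 22604) = -207 - 1*110238 = -207 - 110238 = -110445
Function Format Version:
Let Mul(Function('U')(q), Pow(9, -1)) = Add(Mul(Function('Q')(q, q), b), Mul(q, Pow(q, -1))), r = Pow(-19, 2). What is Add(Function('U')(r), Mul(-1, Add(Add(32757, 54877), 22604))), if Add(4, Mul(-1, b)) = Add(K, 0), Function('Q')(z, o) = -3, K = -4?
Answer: -110445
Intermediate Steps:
b = 8 (b = Add(4, Mul(-1, Add(-4, 0))) = Add(4, Mul(-1, -4)) = Add(4, 4) = 8)
r = 361
Function('U')(q) = -207 (Function('U')(q) = Mul(9, Add(Mul(-3, 8), Mul(q, Pow(q, -1)))) = Mul(9, Add(-24, 1)) = Mul(9, -23) = -207)
Add(Function('U')(r), Mul(-1, Add(Add(32757, 54877), 22604))) = Add(-207, Mul(-1, Add(Add(32757, 54877), 22604))) = Add(-207, Mul(-1, Add(87634, 22604))) = Add(-207, Mul(-1, 110238)) = Add(-207, -110238) = -110445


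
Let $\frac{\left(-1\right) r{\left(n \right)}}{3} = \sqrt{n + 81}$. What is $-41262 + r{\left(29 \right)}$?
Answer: $-41262 - 3 \sqrt{110} \approx -41293.0$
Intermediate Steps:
$r{\left(n \right)} = - 3 \sqrt{81 + n}$ ($r{\left(n \right)} = - 3 \sqrt{n + 81} = - 3 \sqrt{81 + n}$)
$-41262 + r{\left(29 \right)} = -41262 - 3 \sqrt{81 + 29} = -41262 - 3 \sqrt{110}$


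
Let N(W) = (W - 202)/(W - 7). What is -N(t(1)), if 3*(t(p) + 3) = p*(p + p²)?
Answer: -613/28 ≈ -21.893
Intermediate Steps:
t(p) = -3 + p*(p + p²)/3 (t(p) = -3 + (p*(p + p²))/3 = -3 + p*(p + p²)/3)
N(W) = (-202 + W)/(-7 + W)
-N(t(1)) = -(-202 + (-3 + (⅓)*1² + (⅓)*1³))/(-7 + (-3 + (⅓)*1² + (⅓)*1³)) = -(-202 + (-3 + (⅓)*1 + (⅓)*1))/(-7 + (-3 + (⅓)*1 + (⅓)*1)) = -(-202 + (-3 + ⅓ + ⅓))/(-7 + (-3 + ⅓ + ⅓)) = -(-202 - 7/3)/(-7 - 7/3) = -(-613)/((-28/3)*3) = -(-3)*(-613)/(28*3) = -1*613/28 = -613/28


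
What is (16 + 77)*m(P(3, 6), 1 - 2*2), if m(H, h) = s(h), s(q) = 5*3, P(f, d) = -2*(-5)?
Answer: 1395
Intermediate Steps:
P(f, d) = 10
s(q) = 15
m(H, h) = 15
(16 + 77)*m(P(3, 6), 1 - 2*2) = (16 + 77)*15 = 93*15 = 1395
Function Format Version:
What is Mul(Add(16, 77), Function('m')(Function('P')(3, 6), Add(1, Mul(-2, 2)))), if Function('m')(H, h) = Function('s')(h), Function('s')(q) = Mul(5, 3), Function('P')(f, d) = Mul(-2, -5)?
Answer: 1395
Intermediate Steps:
Function('P')(f, d) = 10
Function('s')(q) = 15
Function('m')(H, h) = 15
Mul(Add(16, 77), Function('m')(Function('P')(3, 6), Add(1, Mul(-2, 2)))) = Mul(Add(16, 77), 15) = Mul(93, 15) = 1395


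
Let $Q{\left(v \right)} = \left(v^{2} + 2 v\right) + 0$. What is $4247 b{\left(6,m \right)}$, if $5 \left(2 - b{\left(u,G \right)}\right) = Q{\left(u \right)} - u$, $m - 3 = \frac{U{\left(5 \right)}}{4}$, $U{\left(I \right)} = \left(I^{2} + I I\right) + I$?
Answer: $- \frac{135904}{5} \approx -27181.0$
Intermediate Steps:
$U{\left(I \right)} = I + 2 I^{2}$ ($U{\left(I \right)} = \left(I^{2} + I^{2}\right) + I = 2 I^{2} + I = I + 2 I^{2}$)
$m = \frac{67}{4}$ ($m = 3 + \frac{5 \left(1 + 2 \cdot 5\right)}{4} = 3 + 5 \left(1 + 10\right) \frac{1}{4} = 3 + 5 \cdot 11 \cdot \frac{1}{4} = 3 + 55 \cdot \frac{1}{4} = 3 + \frac{55}{4} = \frac{67}{4} \approx 16.75$)
$Q{\left(v \right)} = v^{2} + 2 v$
$b{\left(u,G \right)} = 2 + \frac{u}{5} - \frac{u \left(2 + u\right)}{5}$ ($b{\left(u,G \right)} = 2 - \frac{u \left(2 + u\right) - u}{5} = 2 - \frac{- u + u \left(2 + u\right)}{5} = 2 - \left(- \frac{u}{5} + \frac{u \left(2 + u\right)}{5}\right) = 2 + \frac{u}{5} - \frac{u \left(2 + u\right)}{5}$)
$4247 b{\left(6,m \right)} = 4247 \left(2 - \frac{6}{5} - \frac{6^{2}}{5}\right) = 4247 \left(2 - \frac{6}{5} - \frac{36}{5}\right) = 4247 \left(- \frac{32}{5}\right) = - \frac{135904}{5}$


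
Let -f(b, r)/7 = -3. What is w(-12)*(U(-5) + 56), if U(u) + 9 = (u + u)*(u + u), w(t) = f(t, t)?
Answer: 3087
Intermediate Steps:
f(b, r) = 21 (f(b, r) = -7*(-3) = 21)
w(t) = 21
U(u) = -9 + 4*u² (U(u) = -9 + (u + u)*(u + u) = -9 + (2*u)*(2*u) = -9 + 4*u²)
w(-12)*(U(-5) + 56) = 21*((-9 + 4*(-5)²) + 56) = 21*((-9 + 4*25) + 56) = 21*((-9 + 100) + 56) = 21*(91 + 56) = 21*147 = 3087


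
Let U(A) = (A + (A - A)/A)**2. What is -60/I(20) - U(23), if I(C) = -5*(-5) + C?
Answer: -1591/3 ≈ -530.33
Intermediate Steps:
I(C) = 25 + C
U(A) = A**2 (U(A) = (A + 0/A)**2 = (A + 0)**2 = A**2)
-60/I(20) - U(23) = -60/(25 + 20) - 1*23**2 = -60/45 - 1*529 = -60*1/45 - 529 = -4/3 - 529 = -1591/3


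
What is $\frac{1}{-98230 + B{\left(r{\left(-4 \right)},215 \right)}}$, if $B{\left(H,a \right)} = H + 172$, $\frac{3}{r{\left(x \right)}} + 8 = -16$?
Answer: $- \frac{8}{784465} \approx -1.0198 \cdot 10^{-5}$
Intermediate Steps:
$r{\left(x \right)} = - \frac{1}{8}$ ($r{\left(x \right)} = \frac{3}{-8 - 16} = \frac{3}{-24} = 3 \left(- \frac{1}{24}\right) = - \frac{1}{8}$)
$B{\left(H,a \right)} = 172 + H$
$\frac{1}{-98230 + B{\left(r{\left(-4 \right)},215 \right)}} = \frac{1}{-98230 + \left(172 - \frac{1}{8}\right)} = \frac{1}{-98230 + \frac{1375}{8}} = \frac{1}{- \frac{784465}{8}} = - \frac{8}{784465}$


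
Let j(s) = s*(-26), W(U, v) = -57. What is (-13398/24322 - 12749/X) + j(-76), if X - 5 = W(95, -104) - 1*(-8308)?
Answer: 198182455283/100401216 ≈ 1973.9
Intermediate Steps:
j(s) = -26*s
X = 8256 (X = 5 + (-57 - 1*(-8308)) = 5 + (-57 + 8308) = 5 + 8251 = 8256)
(-13398/24322 - 12749/X) + j(-76) = (-13398/24322 - 12749/8256) - 26*(-76) = (-13398*1/24322 - 12749*1/8256) + 1976 = (-6699/12161 - 12749/8256) + 1976 = -210347533/100401216 + 1976 = 198182455283/100401216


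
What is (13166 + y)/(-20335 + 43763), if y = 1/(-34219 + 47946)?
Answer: 180729683/321596156 ≈ 0.56198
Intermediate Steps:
y = 1/13727 ≈ 7.2849e-5
(13166 + y)/(-20335 + 43763) = (13166 + 1/13727)/(-20335 + 43763) = (180729683/13727)/23428 = (180729683/13727)*(1/23428) = 180729683/321596156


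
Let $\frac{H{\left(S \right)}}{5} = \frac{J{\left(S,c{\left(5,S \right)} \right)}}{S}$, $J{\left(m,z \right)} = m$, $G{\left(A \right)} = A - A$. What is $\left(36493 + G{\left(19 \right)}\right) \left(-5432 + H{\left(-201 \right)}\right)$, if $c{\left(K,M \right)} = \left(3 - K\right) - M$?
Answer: $-198047511$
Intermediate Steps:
$G{\left(A \right)} = 0$
$c{\left(K,M \right)} = 3 - K - M$
$H{\left(S \right)} = 5$ ($H{\left(S \right)} = 5 \frac{S}{S} = 5 \cdot 1 = 5$)
$\left(36493 + G{\left(19 \right)}\right) \left(-5432 + H{\left(-201 \right)}\right) = \left(36493 + 0\right) \left(-5432 + 5\right) = 36493 \left(-5427\right) = -198047511$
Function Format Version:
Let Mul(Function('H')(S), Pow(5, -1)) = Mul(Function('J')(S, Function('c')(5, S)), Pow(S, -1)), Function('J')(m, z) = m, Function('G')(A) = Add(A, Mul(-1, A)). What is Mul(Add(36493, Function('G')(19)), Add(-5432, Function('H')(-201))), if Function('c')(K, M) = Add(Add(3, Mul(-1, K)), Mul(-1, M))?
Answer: -198047511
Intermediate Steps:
Function('G')(A) = 0
Function('c')(K, M) = Add(3, Mul(-1, K), Mul(-1, M))
Function('H')(S) = 5 (Function('H')(S) = Mul(5, Mul(S, Pow(S, -1))) = Mul(5, 1) = 5)
Mul(Add(36493, Function('G')(19)), Add(-5432, Function('H')(-201))) = Mul(Add(36493, 0), Add(-5432, 5)) = Mul(36493, -5427) = -198047511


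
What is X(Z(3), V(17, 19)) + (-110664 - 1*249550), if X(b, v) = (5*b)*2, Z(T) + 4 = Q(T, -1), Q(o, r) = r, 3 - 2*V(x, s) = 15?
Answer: -360264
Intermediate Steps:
V(x, s) = -6 (V(x, s) = 3/2 - 1/2*15 = 3/2 - 15/2 = -6)
Z(T) = -5 (Z(T) = -4 - 1 = -5)
X(b, v) = 10*b
X(Z(3), V(17, 19)) + (-110664 - 1*249550) = 10*(-5) + (-110664 - 1*249550) = -50 + (-110664 - 249550) = -50 - 360214 = -360264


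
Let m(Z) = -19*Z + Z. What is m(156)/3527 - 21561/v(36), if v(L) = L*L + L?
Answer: -26595301/1565988 ≈ -16.983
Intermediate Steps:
v(L) = L + L**2 (v(L) = L**2 + L = L + L**2)
m(Z) = -18*Z
m(156)/3527 - 21561/v(36) = -18*156/3527 - 21561*1/(36*(1 + 36)) = -2808*1/3527 - 21561/(36*37) = -2808/3527 - 21561/1332 = -2808/3527 - 21561*1/1332 = -2808/3527 - 7187/444 = -26595301/1565988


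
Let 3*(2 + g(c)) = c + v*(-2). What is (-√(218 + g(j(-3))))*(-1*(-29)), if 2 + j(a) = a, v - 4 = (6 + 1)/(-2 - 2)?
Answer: -29*√7662/6 ≈ -423.08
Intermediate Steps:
v = 9/4 (v = 4 + (6 + 1)/(-2 - 2) = 4 + 7/(-4) = 4 + 7*(-¼) = 4 - 7/4 = 9/4 ≈ 2.2500)
j(a) = -2 + a
g(c) = -7/2 + c/3 (g(c) = -2 + (c + (9/4)*(-2))/3 = -2 + (c - 9/2)/3 = -2 + (-9/2 + c)/3 = -2 + (-3/2 + c/3) = -7/2 + c/3)
(-√(218 + g(j(-3))))*(-1*(-29)) = (-√(218 + (-7/2 + (-2 - 3)/3)))*(-1*(-29)) = -√(218 + (-7/2 + (⅓)*(-5)))*29 = -√(218 + (-7/2 - 5/3))*29 = -√(218 - 31/6)*29 = -√(1277/6)*29 = -√7662/6*29 = -29*√7662/6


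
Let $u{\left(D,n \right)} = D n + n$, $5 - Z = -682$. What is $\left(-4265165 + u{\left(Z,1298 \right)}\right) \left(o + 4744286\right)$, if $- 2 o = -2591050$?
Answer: $-20367094305351$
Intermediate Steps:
$Z = 687$ ($Z = 5 - -682 = 5 + 682 = 687$)
$o = 1295525$ ($o = \left(- \frac{1}{2}\right) \left(-2591050\right) = 1295525$)
$u{\left(D,n \right)} = n + D n$
$\left(-4265165 + u{\left(Z,1298 \right)}\right) \left(o + 4744286\right) = \left(-4265165 + 1298 \left(1 + 687\right)\right) \left(1295525 + 4744286\right) = \left(-4265165 + 1298 \cdot 688\right) 6039811 = \left(-4265165 + 893024\right) 6039811 = \left(-3372141\right) 6039811 = -20367094305351$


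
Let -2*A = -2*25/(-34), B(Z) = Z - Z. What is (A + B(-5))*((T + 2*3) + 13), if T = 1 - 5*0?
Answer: -250/17 ≈ -14.706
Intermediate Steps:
T = 1 (T = 1 + 0 = 1)
B(Z) = 0
A = -25/34 (A = -(-2*25)/(2*(-34)) = -(-25)*(-1)/34 = -½*25/17 = -25/34 ≈ -0.73529)
(A + B(-5))*((T + 2*3) + 13) = (-25/34 + 0)*((1 + 2*3) + 13) = -25*((1 + 6) + 13)/34 = -25*(7 + 13)/34 = -25/34*20 = -250/17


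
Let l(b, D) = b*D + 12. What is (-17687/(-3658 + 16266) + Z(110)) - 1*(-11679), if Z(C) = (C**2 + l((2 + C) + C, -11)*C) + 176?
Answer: -3068111447/12608 ≈ -2.4335e+5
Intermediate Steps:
l(b, D) = 12 + D*b (l(b, D) = D*b + 12 = 12 + D*b)
Z(C) = 176 + C**2 + C*(-10 - 22*C) (Z(C) = (C**2 + (12 - 11*((2 + C) + C))*C) + 176 = (C**2 + (12 - 11*(2 + 2*C))*C) + 176 = (C**2 + (12 + (-22 - 22*C))*C) + 176 = (C**2 + (-10 - 22*C)*C) + 176 = (C**2 + C*(-10 - 22*C)) + 176 = 176 + C**2 + C*(-10 - 22*C))
(-17687/(-3658 + 16266) + Z(110)) - 1*(-11679) = (-17687/(-3658 + 16266) + (176 - 21*110**2 - 10*110)) - 1*(-11679) = (-17687/12608 + (176 - 21*12100 - 1100)) + 11679 = (-17687*1/12608 + (176 - 254100 - 1100)) + 11679 = (-17687/12608 - 255024) + 11679 = -3215360279/12608 + 11679 = -3068111447/12608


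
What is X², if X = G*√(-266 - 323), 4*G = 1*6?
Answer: -5301/4 ≈ -1325.3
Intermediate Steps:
G = 3/2 (G = (1*6)/4 = (¼)*6 = 3/2 ≈ 1.5000)
X = 3*I*√589/2 (X = 3*√(-266 - 323)/2 = 3*√(-589)/2 = 3*(I*√589)/2 = 3*I*√589/2 ≈ 36.404*I)
X² = (3*I*√589/2)² = -5301/4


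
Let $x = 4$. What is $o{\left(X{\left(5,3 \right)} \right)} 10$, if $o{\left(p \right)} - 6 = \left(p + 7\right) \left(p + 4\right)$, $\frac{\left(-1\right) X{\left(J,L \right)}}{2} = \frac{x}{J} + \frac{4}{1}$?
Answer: $\frac{1028}{5} \approx 205.6$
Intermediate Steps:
$X{\left(J,L \right)} = -8 - \frac{8}{J}$ ($X{\left(J,L \right)} = - 2 \left(\frac{4}{J} + \frac{4}{1}\right) = - 2 \left(\frac{4}{J} + 4 \cdot 1\right) = - 2 \left(\frac{4}{J} + 4\right) = - 2 \left(4 + \frac{4}{J}\right) = -8 - \frac{8}{J}$)
$o{\left(p \right)} = 6 + \left(4 + p\right) \left(7 + p\right)$ ($o{\left(p \right)} = 6 + \left(p + 7\right) \left(p + 4\right) = 6 + \left(7 + p\right) \left(4 + p\right) = 6 + \left(4 + p\right) \left(7 + p\right)$)
$o{\left(X{\left(5,3 \right)} \right)} 10 = \left(34 + \left(-8 - \frac{8}{5}\right)^{2} + 11 \left(-8 - \frac{8}{5}\right)\right) 10 = \left(34 + \left(- \frac{48}{5}\right)^{2} + 11 \left(- \frac{48}{5}\right)\right) 10 = \left(34 + \frac{2304}{25} - \frac{528}{5}\right) 10 = \frac{514}{25} \cdot 10 = \frac{1028}{5}$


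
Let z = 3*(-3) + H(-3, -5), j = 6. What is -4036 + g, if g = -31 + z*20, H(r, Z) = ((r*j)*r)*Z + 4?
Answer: -9567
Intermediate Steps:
H(r, Z) = 4 + 6*Z*r² (H(r, Z) = ((r*6)*r)*Z + 4 = ((6*r)*r)*Z + 4 = (6*r²)*Z + 4 = 6*Z*r² + 4 = 4 + 6*Z*r²)
z = -275 (z = 3*(-3) + (4 + 6*(-5)*(-3)²) = -9 + (4 + 6*(-5)*9) = -9 + (4 - 270) = -9 - 266 = -275)
g = -5531 (g = -31 - 275*20 = -31 - 5500 = -5531)
-4036 + g = -4036 - 5531 = -9567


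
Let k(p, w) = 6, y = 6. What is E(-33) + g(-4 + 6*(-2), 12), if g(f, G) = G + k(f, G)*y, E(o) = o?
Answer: 15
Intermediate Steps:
g(f, G) = 36 + G (g(f, G) = G + 6*6 = G + 36 = 36 + G)
E(-33) + g(-4 + 6*(-2), 12) = -33 + (36 + 12) = -33 + 48 = 15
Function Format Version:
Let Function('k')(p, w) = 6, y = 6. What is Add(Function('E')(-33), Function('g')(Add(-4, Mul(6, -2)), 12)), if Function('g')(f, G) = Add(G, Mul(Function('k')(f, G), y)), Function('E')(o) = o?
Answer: 15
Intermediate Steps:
Function('g')(f, G) = Add(36, G) (Function('g')(f, G) = Add(G, Mul(6, 6)) = Add(G, 36) = Add(36, G))
Add(Function('E')(-33), Function('g')(Add(-4, Mul(6, -2)), 12)) = Add(-33, Add(36, 12)) = Add(-33, 48) = 15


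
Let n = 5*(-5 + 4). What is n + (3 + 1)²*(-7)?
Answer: -117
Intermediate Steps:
n = -5 (n = 5*(-1) = -5)
n + (3 + 1)²*(-7) = -5 + (3 + 1)²*(-7) = -5 + 4²*(-7) = -5 + 16*(-7) = -5 - 112 = -117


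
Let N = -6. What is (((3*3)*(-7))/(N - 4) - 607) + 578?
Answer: -227/10 ≈ -22.700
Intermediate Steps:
(((3*3)*(-7))/(N - 4) - 607) + 578 = (((3*3)*(-7))/(-6 - 4) - 607) + 578 = ((9*(-7))/(-10) - 607) + 578 = (-63*(-⅒) - 607) + 578 = (63/10 - 607) + 578 = -6007/10 + 578 = -227/10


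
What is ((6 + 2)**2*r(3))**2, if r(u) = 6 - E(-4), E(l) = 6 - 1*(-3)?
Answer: 36864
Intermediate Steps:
E(l) = 9 (E(l) = 6 + 3 = 9)
r(u) = -3 (r(u) = 6 - 1*9 = 6 - 9 = -3)
((6 + 2)**2*r(3))**2 = ((6 + 2)**2*(-3))**2 = (8**2*(-3))**2 = (64*(-3))**2 = (-192)**2 = 36864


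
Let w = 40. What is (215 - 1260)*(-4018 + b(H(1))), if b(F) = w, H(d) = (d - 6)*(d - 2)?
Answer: 4157010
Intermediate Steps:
H(d) = (-6 + d)*(-2 + d)
b(F) = 40
(215 - 1260)*(-4018 + b(H(1))) = (215 - 1260)*(-4018 + 40) = -1045*(-3978) = 4157010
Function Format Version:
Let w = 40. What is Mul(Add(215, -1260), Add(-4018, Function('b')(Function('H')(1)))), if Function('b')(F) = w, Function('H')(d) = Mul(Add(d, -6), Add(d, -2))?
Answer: 4157010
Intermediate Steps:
Function('H')(d) = Mul(Add(-6, d), Add(-2, d))
Function('b')(F) = 40
Mul(Add(215, -1260), Add(-4018, Function('b')(Function('H')(1)))) = Mul(Add(215, -1260), Add(-4018, 40)) = Mul(-1045, -3978) = 4157010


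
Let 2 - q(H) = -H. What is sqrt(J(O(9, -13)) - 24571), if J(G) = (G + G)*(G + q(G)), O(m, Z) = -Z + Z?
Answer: I*sqrt(24571) ≈ 156.75*I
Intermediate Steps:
q(H) = 2 + H (q(H) = 2 - (-1)*H = 2 + H)
O(m, Z) = 0
J(G) = 2*G*(2 + 2*G) (J(G) = (G + G)*(G + (2 + G)) = (2*G)*(2 + 2*G) = 2*G*(2 + 2*G))
sqrt(J(O(9, -13)) - 24571) = sqrt(4*0*(1 + 0) - 24571) = sqrt(4*0*1 - 24571) = sqrt(0 - 24571) = sqrt(-24571) = I*sqrt(24571)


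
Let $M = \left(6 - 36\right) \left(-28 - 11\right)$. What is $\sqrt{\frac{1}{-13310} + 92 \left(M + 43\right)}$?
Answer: $\frac{\sqrt{163387703490}}{1210} \approx 334.06$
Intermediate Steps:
$M = 1170$ ($M = \left(-30\right) \left(-39\right) = 1170$)
$\sqrt{\frac{1}{-13310} + 92 \left(M + 43\right)} = \sqrt{\frac{1}{-13310} + 92 \left(1170 + 43\right)} = \sqrt{- \frac{1}{13310} + 92 \cdot 1213} = \sqrt{- \frac{1}{13310} + 111596} = \sqrt{\frac{1485342759}{13310}} = \frac{\sqrt{163387703490}}{1210}$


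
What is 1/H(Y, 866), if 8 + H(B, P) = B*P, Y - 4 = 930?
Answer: 1/808836 ≈ 1.2363e-6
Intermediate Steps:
Y = 934 (Y = 4 + 930 = 934)
H(B, P) = -8 + B*P
1/H(Y, 866) = 1/(-8 + 934*866) = 1/(-8 + 808844) = 1/808836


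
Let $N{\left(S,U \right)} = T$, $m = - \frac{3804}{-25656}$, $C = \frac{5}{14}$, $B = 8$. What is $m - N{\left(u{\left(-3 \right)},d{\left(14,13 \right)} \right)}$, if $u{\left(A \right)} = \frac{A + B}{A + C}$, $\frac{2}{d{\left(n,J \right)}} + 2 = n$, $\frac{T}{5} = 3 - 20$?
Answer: $\frac{182047}{2138} \approx 85.148$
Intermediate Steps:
$C = \frac{5}{14}$ ($C = 5 \cdot \frac{1}{14} = \frac{5}{14} \approx 0.35714$)
$m = \frac{317}{2138}$ ($m = \left(-3804\right) \left(- \frac{1}{25656}\right) = \frac{317}{2138} \approx 0.14827$)
$T = -85$ ($T = 5 \left(3 - 20\right) = 5 \left(-17\right) = -85$)
$d{\left(n,J \right)} = \frac{2}{-2 + n}$
$u{\left(A \right)} = \frac{8 + A}{\frac{5}{14} + A}$ ($u{\left(A \right)} = \frac{A + 8}{A + \frac{5}{14}} = \frac{8 + A}{\frac{5}{14} + A}$)
$N{\left(S,U \right)} = -85$
$m - N{\left(u{\left(-3 \right)},d{\left(14,13 \right)} \right)} = \frac{317}{2138} - -85 = \frac{317}{2138} + 85 = \frac{182047}{2138}$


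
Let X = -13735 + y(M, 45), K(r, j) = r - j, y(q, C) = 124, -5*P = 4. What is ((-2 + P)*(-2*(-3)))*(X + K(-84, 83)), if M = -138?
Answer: 1157352/5 ≈ 2.3147e+5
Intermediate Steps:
P = -⅘ (P = -⅕*4 = -⅘ ≈ -0.80000)
X = -13611 (X = -13735 + 124 = -13611)
((-2 + P)*(-2*(-3)))*(X + K(-84, 83)) = ((-2 - ⅘)*(-2*(-3)))*(-13611 + (-84 - 1*83)) = (-14/5*6)*(-13611 + (-84 - 83)) = -84*(-13611 - 167)/5 = -84/5*(-13778) = 1157352/5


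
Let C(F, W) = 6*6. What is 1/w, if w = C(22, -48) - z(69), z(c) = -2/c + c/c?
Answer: 69/2417 ≈ 0.028548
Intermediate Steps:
C(F, W) = 36
z(c) = 1 - 2/c (z(c) = -2/c + 1 = 1 - 2/c)
w = 2417/69 (w = 36 - (-2 + 69)/69 = 36 - 67/69 = 2417/69 ≈ 35.029)
1/w = 1/(2417/69) = 69/2417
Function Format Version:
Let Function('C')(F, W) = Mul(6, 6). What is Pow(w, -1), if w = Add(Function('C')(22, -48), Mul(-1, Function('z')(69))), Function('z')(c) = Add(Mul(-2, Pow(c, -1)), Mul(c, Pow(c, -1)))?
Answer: Rational(69, 2417) ≈ 0.028548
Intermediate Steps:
Function('C')(F, W) = 36
Function('z')(c) = Add(1, Mul(-2, Pow(c, -1))) (Function('z')(c) = Add(Mul(-2, Pow(c, -1)), 1) = Add(1, Mul(-2, Pow(c, -1))))
w = Rational(2417, 69) (w = Add(36, Mul(-1, Mul(Pow(69, -1), Add(-2, 69)))) = Add(36, Mul(-1, Mul(Rational(1, 69), 67))) = Add(36, Mul(-1, Rational(67, 69))) = Add(36, Rational(-67, 69)) = Rational(2417, 69) ≈ 35.029)
Pow(w, -1) = Pow(Rational(2417, 69), -1) = Rational(69, 2417)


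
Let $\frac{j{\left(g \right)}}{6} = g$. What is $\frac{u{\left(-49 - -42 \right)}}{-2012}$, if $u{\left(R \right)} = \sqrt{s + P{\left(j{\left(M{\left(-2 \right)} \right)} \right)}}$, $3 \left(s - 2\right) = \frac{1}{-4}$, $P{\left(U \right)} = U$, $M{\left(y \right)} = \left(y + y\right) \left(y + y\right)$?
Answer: $- \frac{5 \sqrt{141}}{12072} \approx -0.0049181$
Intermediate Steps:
$M{\left(y \right)} = 4 y^{2}$ ($M{\left(y \right)} = 2 y 2 y = 4 y^{2}$)
$j{\left(g \right)} = 6 g$
$s = \frac{23}{12}$ ($s = 2 + \frac{1}{3 \left(-4\right)} = 2 + \frac{1}{3} \left(- \frac{1}{4}\right) = 2 - \frac{1}{12} = \frac{23}{12} \approx 1.9167$)
$u{\left(R \right)} = \frac{5 \sqrt{141}}{6}$ ($u{\left(R \right)} = \sqrt{\frac{23}{12} + 6 \cdot 4 \left(-2\right)^{2}} = \sqrt{\frac{23}{12} + 6 \cdot 4 \cdot 4} = \sqrt{\frac{23}{12} + 6 \cdot 16} = \sqrt{\frac{23}{12} + 96} = \sqrt{\frac{1175}{12}} = \frac{5 \sqrt{141}}{6}$)
$\frac{u{\left(-49 - -42 \right)}}{-2012} = \frac{\frac{5}{6} \sqrt{141}}{-2012} = \frac{5 \sqrt{141}}{6} \left(- \frac{1}{2012}\right) = - \frac{5 \sqrt{141}}{12072}$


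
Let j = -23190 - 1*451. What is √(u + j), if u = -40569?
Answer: I*√64210 ≈ 253.4*I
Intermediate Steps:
j = -23641 (j = -23190 - 451 = -23641)
√(u + j) = √(-40569 - 23641) = √(-64210) = I*√64210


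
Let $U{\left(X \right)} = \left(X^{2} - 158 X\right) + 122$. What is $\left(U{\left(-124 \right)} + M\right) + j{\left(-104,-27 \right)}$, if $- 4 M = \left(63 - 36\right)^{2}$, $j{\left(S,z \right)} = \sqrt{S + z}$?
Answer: $\frac{139631}{4} + i \sqrt{131} \approx 34908.0 + 11.446 i$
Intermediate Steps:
$U{\left(X \right)} = 122 + X^{2} - 158 X$
$M = - \frac{729}{4}$ ($M = - \frac{\left(63 - 36\right)^{2}}{4} = - \frac{27^{2}}{4} = \left(- \frac{1}{4}\right) 729 = - \frac{729}{4} \approx -182.25$)
$\left(U{\left(-124 \right)} + M\right) + j{\left(-104,-27 \right)} = \left(\left(122 + \left(-124\right)^{2} - -19592\right) - \frac{729}{4}\right) + \sqrt{-104 - 27} = \left(\left(122 + 15376 + 19592\right) - \frac{729}{4}\right) + \sqrt{-131} = \left(35090 - \frac{729}{4}\right) + i \sqrt{131} = \frac{139631}{4} + i \sqrt{131}$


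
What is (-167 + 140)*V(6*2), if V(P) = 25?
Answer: -675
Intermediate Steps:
(-167 + 140)*V(6*2) = (-167 + 140)*25 = -27*25 = -675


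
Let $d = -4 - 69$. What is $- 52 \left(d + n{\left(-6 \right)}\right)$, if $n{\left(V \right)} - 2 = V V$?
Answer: $1820$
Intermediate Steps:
$n{\left(V \right)} = 2 + V^{2}$ ($n{\left(V \right)} = 2 + V V = 2 + V^{2}$)
$d = -73$
$- 52 \left(d + n{\left(-6 \right)}\right) = - 52 \left(-73 + \left(2 + \left(-6\right)^{2}\right)\right) = - 52 \left(-73 + \left(2 + 36\right)\right) = - 52 \left(-73 + 38\right) = \left(-52\right) \left(-35\right) = 1820$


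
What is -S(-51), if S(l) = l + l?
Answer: 102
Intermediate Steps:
S(l) = 2*l
-S(-51) = -2*(-51) = -1*(-102) = 102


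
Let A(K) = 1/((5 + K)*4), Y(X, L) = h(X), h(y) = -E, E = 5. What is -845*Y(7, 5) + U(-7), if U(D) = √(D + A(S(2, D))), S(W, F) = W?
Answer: 4225 + I*√1365/14 ≈ 4225.0 + 2.639*I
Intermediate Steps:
h(y) = -5 (h(y) = -1*5 = -5)
Y(X, L) = -5
A(K) = 1/(4*(5 + K)) (A(K) = (¼)/(5 + K) = 1/(4*(5 + K)))
U(D) = √(1/28 + D) (U(D) = √(D + 1/(4*(5 + 2))) = √(D + (¼)/7) = √(D + (¼)*(⅐)) = √(D + 1/28) = √(1/28 + D))
-845*Y(7, 5) + U(-7) = -845*(-5) + √(7 + 196*(-7))/14 = 4225 + √(7 - 1372)/14 = 4225 + √(-1365)/14 = 4225 + (I*√1365)/14 = 4225 + I*√1365/14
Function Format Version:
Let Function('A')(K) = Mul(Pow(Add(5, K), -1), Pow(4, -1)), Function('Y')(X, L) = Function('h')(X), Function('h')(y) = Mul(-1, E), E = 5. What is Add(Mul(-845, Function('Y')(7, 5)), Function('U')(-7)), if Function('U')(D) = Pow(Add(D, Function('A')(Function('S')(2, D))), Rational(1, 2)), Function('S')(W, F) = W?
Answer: Add(4225, Mul(Rational(1, 14), I, Pow(1365, Rational(1, 2)))) ≈ Add(4225.0, Mul(2.6390, I))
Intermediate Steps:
Function('h')(y) = -5 (Function('h')(y) = Mul(-1, 5) = -5)
Function('Y')(X, L) = -5
Function('A')(K) = Mul(Rational(1, 4), Pow(Add(5, K), -1)) (Function('A')(K) = Mul(Pow(Add(5, K), -1), Rational(1, 4)) = Mul(Rational(1, 4), Pow(Add(5, K), -1)))
Function('U')(D) = Pow(Add(Rational(1, 28), D), Rational(1, 2)) (Function('U')(D) = Pow(Add(D, Mul(Rational(1, 4), Pow(Add(5, 2), -1))), Rational(1, 2)) = Pow(Add(D, Mul(Rational(1, 4), Pow(7, -1))), Rational(1, 2)) = Pow(Add(D, Mul(Rational(1, 4), Rational(1, 7))), Rational(1, 2)) = Pow(Add(D, Rational(1, 28)), Rational(1, 2)) = Pow(Add(Rational(1, 28), D), Rational(1, 2)))
Add(Mul(-845, Function('Y')(7, 5)), Function('U')(-7)) = Add(Mul(-845, -5), Mul(Rational(1, 14), Pow(Add(7, Mul(196, -7)), Rational(1, 2)))) = Add(4225, Mul(Rational(1, 14), Pow(Add(7, -1372), Rational(1, 2)))) = Add(4225, Mul(Rational(1, 14), Pow(-1365, Rational(1, 2)))) = Add(4225, Mul(Rational(1, 14), Mul(I, Pow(1365, Rational(1, 2))))) = Add(4225, Mul(Rational(1, 14), I, Pow(1365, Rational(1, 2))))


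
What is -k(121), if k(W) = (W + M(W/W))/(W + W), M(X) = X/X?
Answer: -61/121 ≈ -0.50413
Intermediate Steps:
M(X) = 1
k(W) = (1 + W)/(2*W) (k(W) = (W + 1)/(W + W) = (1 + W)/((2*W)) = (1 + W)*(1/(2*W)) = (1 + W)/(2*W))
-k(121) = -(1 + 121)/(2*121) = -122/(2*121) = -1*61/121 = -61/121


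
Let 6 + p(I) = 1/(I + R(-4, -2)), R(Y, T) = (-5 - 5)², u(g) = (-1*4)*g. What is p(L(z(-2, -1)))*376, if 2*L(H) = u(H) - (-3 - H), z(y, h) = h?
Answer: -231992/103 ≈ -2252.3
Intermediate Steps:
u(g) = -4*g
L(H) = 3/2 - 3*H/2 (L(H) = (-4*H - (-3 - H))/2 = (-4*H + (3 + H))/2 = (3 - 3*H)/2 = 3/2 - 3*H/2)
R(Y, T) = 100 (R(Y, T) = (-10)² = 100)
p(I) = -6 + 1/(100 + I) (p(I) = -6 + 1/(I + 100) = -6 + 1/(100 + I))
p(L(z(-2, -1)))*376 = ((-599 - 6*(3/2 - 3/2*(-1)))/(100 + (3/2 - 3/2*(-1))))*376 = ((-599 - 6*(3/2 + 3/2))/(100 + (3/2 + 3/2)))*376 = ((-599 - 6*3)/(100 + 3))*376 = ((-599 - 18)/103)*376 = ((1/103)*(-617))*376 = -617/103*376 = -231992/103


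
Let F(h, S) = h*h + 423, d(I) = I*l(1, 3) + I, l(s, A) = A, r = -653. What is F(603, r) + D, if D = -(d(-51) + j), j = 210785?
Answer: 153451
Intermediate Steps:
d(I) = 4*I (d(I) = I*3 + I = 3*I + I = 4*I)
F(h, S) = 423 + h² (F(h, S) = h² + 423 = 423 + h²)
D = -210581 (D = -(4*(-51) + 210785) = -(-204 + 210785) = -1*210581 = -210581)
F(603, r) + D = (423 + 603²) - 210581 = (423 + 363609) - 210581 = 364032 - 210581 = 153451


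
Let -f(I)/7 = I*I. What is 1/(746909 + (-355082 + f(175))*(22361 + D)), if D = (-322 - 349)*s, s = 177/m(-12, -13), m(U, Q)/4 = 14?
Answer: -8/92201234327 ≈ -8.6767e-11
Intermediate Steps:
m(U, Q) = 56 (m(U, Q) = 4*14 = 56)
s = 177/56 ≈ 3.1607
f(I) = -7*I² (f(I) = -7*I*I = -7*I²)
D = -118767/56 (D = (-322 - 349)*(177/56) = -671*177/56 = -118767/56 ≈ -2120.8)
1/(746909 + (-355082 + f(175))*(22361 + D)) = 1/(746909 + (-355082 - 7*175²)*(22361 - 118767/56)) = 1/(746909 + (-355082 - 7*30625)*(1133449/56)) = 1/(746909 + (-355082 - 214375)*(1133449/56)) = 1/(746909 - 569457*1133449/56) = 1/(746909 - 92207209599/8) = 1/(-92201234327/8) = -8/92201234327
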